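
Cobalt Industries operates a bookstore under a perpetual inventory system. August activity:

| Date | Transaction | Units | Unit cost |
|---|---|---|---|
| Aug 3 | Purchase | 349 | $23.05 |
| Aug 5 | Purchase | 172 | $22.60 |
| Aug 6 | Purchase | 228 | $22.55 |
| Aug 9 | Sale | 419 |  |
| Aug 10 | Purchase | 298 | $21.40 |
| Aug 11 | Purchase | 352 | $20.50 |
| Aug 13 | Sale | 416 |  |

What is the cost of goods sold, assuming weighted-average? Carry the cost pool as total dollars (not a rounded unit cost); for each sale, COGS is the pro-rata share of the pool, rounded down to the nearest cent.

COGS = $18,514.13

After Aug 3: 349 on hand, pool $8,044.45 (≈ $23.0500 each)
After Aug 5: 521 on hand, pool $11,931.65 (≈ $22.9014 each)
After Aug 6: 749 on hand, pool $17,073.05 (≈ $22.7945 each)
Aug 9, sell 419: 419/749 × $17,073.05 → $9,550.87
After Aug 10: 628 on hand, pool $13,899.38 (≈ $22.1328 each)
After Aug 11: 980 on hand, pool $21,115.38 (≈ $21.5463 each)
Aug 13, sell 416: 416/980 × $21,115.38 → $8,963.26
Total COGS = $9,550.87 + $8,963.26 = $18,514.13
Ending inventory (cost pool remaining) = $12,152.12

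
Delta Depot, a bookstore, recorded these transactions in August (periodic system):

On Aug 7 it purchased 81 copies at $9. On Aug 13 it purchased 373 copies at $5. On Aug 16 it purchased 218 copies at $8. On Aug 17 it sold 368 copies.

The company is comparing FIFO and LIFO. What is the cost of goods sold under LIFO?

FIFO COGS: 81 @ $9 + 287 @ $5 = $2,164
LIFO COGS: 218 @ $8 + 150 @ $5 = $2,494

COGS = $2,494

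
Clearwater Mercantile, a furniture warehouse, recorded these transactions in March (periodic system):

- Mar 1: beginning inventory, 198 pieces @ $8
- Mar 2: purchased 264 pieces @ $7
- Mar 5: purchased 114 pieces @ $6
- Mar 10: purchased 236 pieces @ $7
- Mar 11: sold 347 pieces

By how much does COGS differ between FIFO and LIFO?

$309

FIFO COGS: 198 @ $8 + 149 @ $7 = $2,627
LIFO COGS: 236 @ $7 + 111 @ $6 = $2,318
Difference = |$2,627 − $2,318| = $309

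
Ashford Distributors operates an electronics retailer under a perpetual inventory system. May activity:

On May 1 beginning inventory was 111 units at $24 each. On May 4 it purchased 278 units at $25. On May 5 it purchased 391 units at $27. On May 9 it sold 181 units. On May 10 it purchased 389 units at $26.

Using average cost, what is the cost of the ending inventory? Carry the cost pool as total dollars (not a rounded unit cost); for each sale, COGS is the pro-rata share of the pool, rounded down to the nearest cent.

After May 1: 111 on hand, pool $2,664.00 (≈ $24.0000 each)
After May 4: 389 on hand, pool $9,614.00 (≈ $24.7147 each)
After May 5: 780 on hand, pool $20,171.00 (≈ $25.8603 each)
May 9, sell 181: 181/780 × $20,171.00 → $4,680.70
After May 10: 988 on hand, pool $25,604.30 (≈ $25.9153 each)
Ending inventory (cost pool remaining) = $25,604.30

Ending inventory = $25,604.30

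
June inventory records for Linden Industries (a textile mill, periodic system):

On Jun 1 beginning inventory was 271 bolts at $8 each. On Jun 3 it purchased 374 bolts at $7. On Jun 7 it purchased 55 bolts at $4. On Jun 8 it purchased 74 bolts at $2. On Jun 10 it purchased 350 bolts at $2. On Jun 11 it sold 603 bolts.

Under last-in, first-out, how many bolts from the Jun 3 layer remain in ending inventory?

250

Jun 11, 603 sold [LIFO — newest first]: 350 @ $2 + 74 @ $2 + 55 @ $4 + 124 @ $7 = $1,936
Ending inventory: 271 @ $8 + 250 @ $7 = $3,918
Check: goods available $5,854 = COGS $1,936 + ending $3,918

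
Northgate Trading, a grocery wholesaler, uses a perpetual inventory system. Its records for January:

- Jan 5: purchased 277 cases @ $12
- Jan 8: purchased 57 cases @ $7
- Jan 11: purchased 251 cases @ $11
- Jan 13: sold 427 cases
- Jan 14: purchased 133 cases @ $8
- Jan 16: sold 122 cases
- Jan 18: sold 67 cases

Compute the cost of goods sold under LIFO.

COGS = $6,324

Jan 13, 427 sold [LIFO — newest first]: 251 @ $11 + 57 @ $7 + 119 @ $12 = $4,588
Jan 16, 122 sold [LIFO — newest first]: 122 @ $8 = $976
Jan 18, 67 sold [LIFO — newest first]: 11 @ $8 + 56 @ $12 = $760
Total COGS = $4,588 + $976 + $760 = $6,324
Ending inventory: 102 @ $12 = $1,224
Check: goods available $7,548 = COGS $6,324 + ending $1,224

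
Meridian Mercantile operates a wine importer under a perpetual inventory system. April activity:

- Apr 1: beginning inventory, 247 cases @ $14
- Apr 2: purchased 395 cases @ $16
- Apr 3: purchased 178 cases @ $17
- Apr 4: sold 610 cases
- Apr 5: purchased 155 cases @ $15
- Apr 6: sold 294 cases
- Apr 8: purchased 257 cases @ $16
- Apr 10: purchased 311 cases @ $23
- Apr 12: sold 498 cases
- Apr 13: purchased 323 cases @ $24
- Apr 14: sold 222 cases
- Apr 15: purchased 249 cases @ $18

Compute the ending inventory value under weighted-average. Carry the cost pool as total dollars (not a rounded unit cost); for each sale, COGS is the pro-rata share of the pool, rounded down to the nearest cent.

After Apr 1: 247 on hand, pool $3,458.00 (≈ $14.0000 each)
After Apr 2: 642 on hand, pool $9,778.00 (≈ $15.2305 each)
After Apr 3: 820 on hand, pool $12,804.00 (≈ $15.6146 each)
Apr 4, sell 610: 610/820 × $12,804.00 → $9,524.92
After Apr 5: 365 on hand, pool $5,604.08 (≈ $15.3536 each)
Apr 6, sell 294: 294/365 × $5,604.08 → $4,513.97
After Apr 8: 328 on hand, pool $5,202.11 (≈ $15.8601 each)
After Apr 10: 639 on hand, pool $12,355.11 (≈ $19.3351 each)
Apr 12, sell 498: 498/639 × $12,355.11 → $9,628.86
After Apr 13: 464 on hand, pool $10,478.25 (≈ $22.5824 each)
Apr 14, sell 222: 222/464 × $10,478.25 → $5,013.30
After Apr 15: 491 on hand, pool $9,946.95 (≈ $20.2586 each)
Total COGS = $9,524.92 + $4,513.97 + $9,628.86 + $5,013.30 = $28,681.05
Ending inventory (cost pool remaining) = $9,946.95

Ending inventory = $9,946.95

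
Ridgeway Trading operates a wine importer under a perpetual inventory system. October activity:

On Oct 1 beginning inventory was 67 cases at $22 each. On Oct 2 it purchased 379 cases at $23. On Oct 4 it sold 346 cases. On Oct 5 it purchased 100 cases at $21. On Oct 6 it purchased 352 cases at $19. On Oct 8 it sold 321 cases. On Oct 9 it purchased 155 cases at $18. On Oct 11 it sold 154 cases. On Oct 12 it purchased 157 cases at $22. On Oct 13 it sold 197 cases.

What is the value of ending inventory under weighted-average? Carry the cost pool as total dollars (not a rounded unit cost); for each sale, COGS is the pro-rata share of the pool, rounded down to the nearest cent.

After Oct 1: 67 on hand, pool $1,474.00 (≈ $22.0000 each)
After Oct 2: 446 on hand, pool $10,191.00 (≈ $22.8498 each)
Oct 4, sell 346: 346/446 × $10,191.00 → $7,906.02
After Oct 5: 200 on hand, pool $4,384.98 (≈ $21.9249 each)
After Oct 6: 552 on hand, pool $11,072.98 (≈ $20.0597 each)
Oct 8, sell 321: 321/552 × $11,072.98 → $6,439.17
After Oct 9: 386 on hand, pool $7,423.81 (≈ $19.2327 each)
Oct 11, sell 154: 154/386 × $7,423.81 → $2,961.83
After Oct 12: 389 on hand, pool $7,915.98 (≈ $20.3496 each)
Oct 13, sell 197: 197/389 × $7,915.98 → $4,008.86
Total COGS = $7,906.02 + $6,439.17 + $2,961.83 + $4,008.86 = $21,315.88
Ending inventory (cost pool remaining) = $3,907.12
Check: goods available $25,223.00 = COGS $21,315.88 + ending $3,907.12

Ending inventory = $3,907.12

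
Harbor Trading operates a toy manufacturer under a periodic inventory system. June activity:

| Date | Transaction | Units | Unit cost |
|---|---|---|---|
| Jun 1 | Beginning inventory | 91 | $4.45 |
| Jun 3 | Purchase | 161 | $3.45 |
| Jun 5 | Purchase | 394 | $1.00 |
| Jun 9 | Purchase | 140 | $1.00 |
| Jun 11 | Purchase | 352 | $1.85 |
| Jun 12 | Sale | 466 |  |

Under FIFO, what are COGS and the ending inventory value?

Jun 12, 466 sold [FIFO — oldest first]: 91 @ $4.45 + 161 @ $3.45 + 214 @ $1.00 = $1,174.40
Ending inventory: 180 @ $1.00 + 140 @ $1.00 + 352 @ $1.85 = $971.20
Check: goods available $2,145.60 = COGS $1,174.40 + ending $971.20

COGS = $1,174.40; ending inventory = $971.20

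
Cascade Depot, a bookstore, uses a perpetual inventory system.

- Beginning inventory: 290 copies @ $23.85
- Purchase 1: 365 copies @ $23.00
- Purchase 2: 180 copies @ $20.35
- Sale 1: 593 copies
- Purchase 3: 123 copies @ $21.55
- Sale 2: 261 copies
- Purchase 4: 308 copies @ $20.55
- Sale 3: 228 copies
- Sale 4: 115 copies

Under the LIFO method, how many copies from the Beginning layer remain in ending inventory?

Sale 1 (593) [LIFO — newest first]: 180 @ $20.35 + 365 @ $23.00 + 48 @ $23.85 = $13,202.80
Sale 2 (261) [LIFO — newest first]: 123 @ $21.55 + 138 @ $23.85 = $5,941.95
Sale 3 (228) [LIFO — newest first]: 228 @ $20.55 = $4,685.40
Sale 4 (115) [LIFO — newest first]: 80 @ $20.55 + 35 @ $23.85 = $2,478.75
Total COGS = $13,202.80 + $5,941.95 + $4,685.40 + $2,478.75 = $26,308.90
Ending inventory: 69 @ $23.85 = $1,645.65
Check: goods available $27,954.55 = COGS $26,308.90 + ending $1,645.65

69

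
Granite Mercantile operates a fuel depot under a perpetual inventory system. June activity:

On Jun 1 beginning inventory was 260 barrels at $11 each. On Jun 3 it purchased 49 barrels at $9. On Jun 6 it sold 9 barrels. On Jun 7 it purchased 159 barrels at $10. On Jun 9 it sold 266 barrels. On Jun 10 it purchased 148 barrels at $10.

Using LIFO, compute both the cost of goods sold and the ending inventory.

Jun 6, 9 sold [LIFO — newest first]: 9 @ $9 = $81
Jun 9, 266 sold [LIFO — newest first]: 159 @ $10 + 40 @ $9 + 67 @ $11 = $2,687
Total COGS = $81 + $2,687 = $2,768
Ending inventory: 193 @ $11 + 148 @ $10 = $3,603

COGS = $2,768; ending inventory = $3,603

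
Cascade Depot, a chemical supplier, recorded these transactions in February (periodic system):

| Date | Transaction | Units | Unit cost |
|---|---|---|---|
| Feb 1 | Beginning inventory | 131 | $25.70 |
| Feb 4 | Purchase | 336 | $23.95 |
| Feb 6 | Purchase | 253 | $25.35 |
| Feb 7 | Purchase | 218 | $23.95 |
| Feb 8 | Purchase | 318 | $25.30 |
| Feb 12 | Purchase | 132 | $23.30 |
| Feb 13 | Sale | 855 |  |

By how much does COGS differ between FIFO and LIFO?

FIFO COGS: 131 @ $25.70 + 336 @ $23.95 + 253 @ $25.35 + 135 @ $23.95 = $21,060.70
LIFO COGS: 132 @ $23.30 + 318 @ $25.30 + 218 @ $23.95 + 187 @ $25.35 = $21,082.55
Difference = |$21,060.70 − $21,082.55| = $21.85

$21.85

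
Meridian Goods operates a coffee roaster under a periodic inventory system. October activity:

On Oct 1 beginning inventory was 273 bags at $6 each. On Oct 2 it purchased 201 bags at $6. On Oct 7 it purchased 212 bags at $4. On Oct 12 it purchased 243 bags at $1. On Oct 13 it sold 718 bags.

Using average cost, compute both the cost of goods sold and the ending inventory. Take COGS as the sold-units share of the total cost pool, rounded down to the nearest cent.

COGS = $3,041.25; ending inventory = $893.75

Oct 13, sell 718: 718/929 × $3,935.00 → $3,041.25
Ending inventory (cost pool remaining) = $893.75
Check: goods available $3,935.00 = COGS $3,041.25 + ending $893.75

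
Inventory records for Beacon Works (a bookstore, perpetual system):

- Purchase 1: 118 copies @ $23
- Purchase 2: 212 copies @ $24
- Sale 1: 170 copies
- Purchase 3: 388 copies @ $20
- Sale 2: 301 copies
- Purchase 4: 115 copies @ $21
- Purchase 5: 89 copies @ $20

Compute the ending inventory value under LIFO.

Sale 1 (170) [LIFO — newest first]: 170 @ $24 = $4,080
Sale 2 (301) [LIFO — newest first]: 301 @ $20 = $6,020
Total COGS = $4,080 + $6,020 = $10,100
Ending inventory: 118 @ $23 + 42 @ $24 + 87 @ $20 + 115 @ $21 + 89 @ $20 = $9,657
Check: goods available $19,757 = COGS $10,100 + ending $9,657

Ending inventory = $9,657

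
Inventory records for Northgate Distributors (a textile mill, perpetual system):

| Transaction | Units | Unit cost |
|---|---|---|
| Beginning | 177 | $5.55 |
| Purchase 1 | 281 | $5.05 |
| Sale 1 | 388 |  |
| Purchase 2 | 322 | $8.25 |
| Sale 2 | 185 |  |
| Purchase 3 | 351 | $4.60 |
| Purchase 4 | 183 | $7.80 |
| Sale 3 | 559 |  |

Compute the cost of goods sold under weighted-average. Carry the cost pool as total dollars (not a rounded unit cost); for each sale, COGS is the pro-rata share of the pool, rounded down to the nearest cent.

After Beginning: 177 on hand, pool $982.35 (≈ $5.5500 each)
After Purchase 1: 458 on hand, pool $2,401.40 (≈ $5.2432 each)
Sale 1, sell 388: 388/458 × $2,401.40 → $2,034.37
After Purchase 2: 392 on hand, pool $3,023.53 (≈ $7.7131 each)
Sale 2, sell 185: 185/392 × $3,023.53 → $1,426.92
After Purchase 3: 558 on hand, pool $3,211.21 (≈ $5.7549 each)
After Purchase 4: 741 on hand, pool $4,638.61 (≈ $6.2599 each)
Sale 3, sell 559: 559/741 × $4,638.61 → $3,499.30
Total COGS = $2,034.37 + $1,426.92 + $3,499.30 = $6,960.59
Ending inventory (cost pool remaining) = $1,139.31

COGS = $6,960.59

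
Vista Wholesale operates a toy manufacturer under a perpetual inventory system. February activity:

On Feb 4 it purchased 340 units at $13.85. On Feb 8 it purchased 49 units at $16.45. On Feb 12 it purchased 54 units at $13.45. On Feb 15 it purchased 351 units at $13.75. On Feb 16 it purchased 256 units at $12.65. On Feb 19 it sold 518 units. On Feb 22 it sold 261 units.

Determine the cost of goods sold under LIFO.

Feb 19, 518 sold [LIFO — newest first]: 256 @ $12.65 + 262 @ $13.75 = $6,840.90
Feb 22, 261 sold [LIFO — newest first]: 89 @ $13.75 + 54 @ $13.45 + 49 @ $16.45 + 69 @ $13.85 = $3,711.75
Total COGS = $6,840.90 + $3,711.75 = $10,552.65
Ending inventory: 271 @ $13.85 = $3,753.35

COGS = $10,552.65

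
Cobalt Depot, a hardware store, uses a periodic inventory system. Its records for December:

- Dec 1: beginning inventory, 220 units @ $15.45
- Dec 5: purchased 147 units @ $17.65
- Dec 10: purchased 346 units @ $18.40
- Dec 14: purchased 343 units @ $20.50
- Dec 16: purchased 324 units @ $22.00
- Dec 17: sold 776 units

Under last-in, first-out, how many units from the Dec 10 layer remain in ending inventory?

Dec 17, 776 sold [LIFO — newest first]: 324 @ $22.00 + 343 @ $20.50 + 109 @ $18.40 = $16,165.10
Ending inventory: 220 @ $15.45 + 147 @ $17.65 + 237 @ $18.40 = $10,354.35

237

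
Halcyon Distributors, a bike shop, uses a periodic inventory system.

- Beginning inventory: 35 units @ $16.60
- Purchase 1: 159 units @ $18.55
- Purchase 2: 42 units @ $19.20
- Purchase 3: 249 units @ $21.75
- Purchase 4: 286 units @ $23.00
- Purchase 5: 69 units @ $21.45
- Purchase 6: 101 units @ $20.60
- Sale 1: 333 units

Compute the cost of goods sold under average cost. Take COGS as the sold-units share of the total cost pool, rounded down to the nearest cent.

COGS = $7,039.09

Sale 1, sell 333: 333/941 × $19,891.25 → $7,039.09
Ending inventory (cost pool remaining) = $12,852.16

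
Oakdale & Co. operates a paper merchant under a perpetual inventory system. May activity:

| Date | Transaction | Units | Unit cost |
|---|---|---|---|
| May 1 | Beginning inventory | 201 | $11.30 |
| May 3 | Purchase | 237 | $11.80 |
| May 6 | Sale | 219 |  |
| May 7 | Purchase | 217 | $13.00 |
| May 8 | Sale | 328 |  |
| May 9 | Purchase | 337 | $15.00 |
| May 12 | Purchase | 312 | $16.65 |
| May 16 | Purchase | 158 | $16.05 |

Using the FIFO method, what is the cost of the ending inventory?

Ending inventory = $14,189.70

May 6, 219 sold [FIFO — oldest first]: 201 @ $11.30 + 18 @ $11.80 = $2,483.70
May 8, 328 sold [FIFO — oldest first]: 219 @ $11.80 + 109 @ $13.00 = $4,001.20
Total COGS = $2,483.70 + $4,001.20 = $6,484.90
Ending inventory: 108 @ $13.00 + 337 @ $15.00 + 312 @ $16.65 + 158 @ $16.05 = $14,189.70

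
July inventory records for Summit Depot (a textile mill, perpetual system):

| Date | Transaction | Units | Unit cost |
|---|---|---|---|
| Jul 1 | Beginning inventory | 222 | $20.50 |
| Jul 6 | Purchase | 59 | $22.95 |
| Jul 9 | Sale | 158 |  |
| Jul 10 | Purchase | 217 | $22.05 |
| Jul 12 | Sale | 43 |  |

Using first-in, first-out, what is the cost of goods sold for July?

Jul 9, 158 sold [FIFO — oldest first]: 158 @ $20.50 = $3,239.00
Jul 12, 43 sold [FIFO — oldest first]: 43 @ $20.50 = $881.50
Total COGS = $3,239.00 + $881.50 = $4,120.50
Ending inventory: 21 @ $20.50 + 59 @ $22.95 + 217 @ $22.05 = $6,569.40
Check: goods available $10,689.90 = COGS $4,120.50 + ending $6,569.40

COGS = $4,120.50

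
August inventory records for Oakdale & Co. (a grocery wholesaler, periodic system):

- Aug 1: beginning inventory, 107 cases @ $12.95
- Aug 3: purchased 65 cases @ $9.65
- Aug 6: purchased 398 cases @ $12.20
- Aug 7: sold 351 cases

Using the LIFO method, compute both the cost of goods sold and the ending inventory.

COGS = $4,282.20; ending inventory = $2,586.30

Aug 7, 351 sold [LIFO — newest first]: 351 @ $12.20 = $4,282.20
Ending inventory: 107 @ $12.95 + 65 @ $9.65 + 47 @ $12.20 = $2,586.30
Check: goods available $6,868.50 = COGS $4,282.20 + ending $2,586.30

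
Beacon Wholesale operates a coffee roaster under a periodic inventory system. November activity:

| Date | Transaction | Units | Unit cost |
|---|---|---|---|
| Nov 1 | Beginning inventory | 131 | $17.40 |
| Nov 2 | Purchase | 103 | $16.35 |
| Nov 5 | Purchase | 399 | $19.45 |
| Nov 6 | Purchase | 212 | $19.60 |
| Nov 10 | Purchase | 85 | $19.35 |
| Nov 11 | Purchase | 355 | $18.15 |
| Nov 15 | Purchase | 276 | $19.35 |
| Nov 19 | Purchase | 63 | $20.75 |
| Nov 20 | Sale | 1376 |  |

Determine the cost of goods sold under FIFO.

COGS = $25,728.05

Nov 20, 1376 sold [FIFO — oldest first]: 131 @ $17.40 + 103 @ $16.35 + 399 @ $19.45 + 212 @ $19.60 + 85 @ $19.35 + 355 @ $18.15 + 91 @ $19.35 = $25,728.05
Ending inventory: 185 @ $19.35 + 63 @ $20.75 = $4,887.00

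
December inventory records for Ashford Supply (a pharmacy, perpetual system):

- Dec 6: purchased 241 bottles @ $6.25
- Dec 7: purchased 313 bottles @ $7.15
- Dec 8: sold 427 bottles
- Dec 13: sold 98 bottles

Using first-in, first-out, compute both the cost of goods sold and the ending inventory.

Dec 8, 427 sold [FIFO — oldest first]: 241 @ $6.25 + 186 @ $7.15 = $2,836.15
Dec 13, 98 sold [FIFO — oldest first]: 98 @ $7.15 = $700.70
Total COGS = $2,836.15 + $700.70 = $3,536.85
Ending inventory: 29 @ $7.15 = $207.35
Check: goods available $3,744.20 = COGS $3,536.85 + ending $207.35

COGS = $3,536.85; ending inventory = $207.35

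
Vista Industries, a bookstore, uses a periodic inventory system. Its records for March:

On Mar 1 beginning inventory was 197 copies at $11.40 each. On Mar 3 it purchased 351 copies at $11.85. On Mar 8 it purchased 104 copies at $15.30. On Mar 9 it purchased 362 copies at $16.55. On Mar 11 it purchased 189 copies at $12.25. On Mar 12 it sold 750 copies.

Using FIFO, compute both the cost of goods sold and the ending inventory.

COGS = $9,618.25; ending inventory = $6,684.45

Mar 12, 750 sold [FIFO — oldest first]: 197 @ $11.40 + 351 @ $11.85 + 104 @ $15.30 + 98 @ $16.55 = $9,618.25
Ending inventory: 264 @ $16.55 + 189 @ $12.25 = $6,684.45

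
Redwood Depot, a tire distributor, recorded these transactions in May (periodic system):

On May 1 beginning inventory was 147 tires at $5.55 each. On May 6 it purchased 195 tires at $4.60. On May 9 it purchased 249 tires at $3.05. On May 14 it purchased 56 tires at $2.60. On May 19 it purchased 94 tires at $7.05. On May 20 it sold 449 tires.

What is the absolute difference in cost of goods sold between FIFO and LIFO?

FIFO COGS: 147 @ $5.55 + 195 @ $4.60 + 107 @ $3.05 = $2,039.20
LIFO COGS: 94 @ $7.05 + 56 @ $2.60 + 249 @ $3.05 + 50 @ $4.60 = $1,797.75
Difference = |$2,039.20 − $1,797.75| = $241.45

$241.45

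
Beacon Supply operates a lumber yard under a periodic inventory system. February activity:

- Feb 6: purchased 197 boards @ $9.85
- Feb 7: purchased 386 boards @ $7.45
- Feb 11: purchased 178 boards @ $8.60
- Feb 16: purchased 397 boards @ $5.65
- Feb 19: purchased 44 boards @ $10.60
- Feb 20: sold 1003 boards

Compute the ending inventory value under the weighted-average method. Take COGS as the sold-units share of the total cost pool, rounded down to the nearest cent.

Ending inventory = $1,499.36

Feb 20, sell 1003: 1003/1202 × $9,056.40 → $7,557.04
Ending inventory (cost pool remaining) = $1,499.36
Check: goods available $9,056.40 = COGS $7,557.04 + ending $1,499.36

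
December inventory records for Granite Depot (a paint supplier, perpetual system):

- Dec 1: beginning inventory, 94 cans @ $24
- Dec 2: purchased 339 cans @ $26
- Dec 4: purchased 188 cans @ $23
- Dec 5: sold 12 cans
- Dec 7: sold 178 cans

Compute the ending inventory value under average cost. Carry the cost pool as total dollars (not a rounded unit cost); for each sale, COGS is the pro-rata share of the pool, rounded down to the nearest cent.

After Dec 1: 94 on hand, pool $2,256.00 (≈ $24.0000 each)
After Dec 2: 433 on hand, pool $11,070.00 (≈ $25.5658 each)
After Dec 4: 621 on hand, pool $15,394.00 (≈ $24.7890 each)
Dec 5, sell 12: 12/621 × $15,394.00 → $297.46
Dec 7, sell 178: 178/609 × $15,096.54 → $4,412.45
Total COGS = $297.46 + $4,412.45 = $4,709.91
Ending inventory (cost pool remaining) = $10,684.09
Check: goods available $15,394.00 = COGS $4,709.91 + ending $10,684.09

Ending inventory = $10,684.09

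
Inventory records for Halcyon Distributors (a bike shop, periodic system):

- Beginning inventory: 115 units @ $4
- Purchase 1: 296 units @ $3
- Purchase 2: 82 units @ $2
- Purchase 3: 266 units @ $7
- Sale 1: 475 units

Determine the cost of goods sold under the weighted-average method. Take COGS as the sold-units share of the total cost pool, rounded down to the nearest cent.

Sale 1, sell 475: 475/759 × $3,374.00 → $2,111.52
Ending inventory (cost pool remaining) = $1,262.48

COGS = $2,111.52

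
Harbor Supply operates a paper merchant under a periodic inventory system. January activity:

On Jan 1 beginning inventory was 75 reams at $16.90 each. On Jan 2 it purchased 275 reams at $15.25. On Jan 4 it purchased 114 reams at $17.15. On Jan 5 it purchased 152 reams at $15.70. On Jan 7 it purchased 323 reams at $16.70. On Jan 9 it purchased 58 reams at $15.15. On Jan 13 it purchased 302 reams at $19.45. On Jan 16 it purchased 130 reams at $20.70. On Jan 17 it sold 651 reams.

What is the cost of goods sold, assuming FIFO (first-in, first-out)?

COGS = $10,387.25

Jan 17, 651 sold [FIFO — oldest first]: 75 @ $16.90 + 275 @ $15.25 + 114 @ $17.15 + 152 @ $15.70 + 35 @ $16.70 = $10,387.25
Ending inventory: 288 @ $16.70 + 58 @ $15.15 + 302 @ $19.45 + 130 @ $20.70 = $14,253.20
Check: goods available $24,640.45 = COGS $10,387.25 + ending $14,253.20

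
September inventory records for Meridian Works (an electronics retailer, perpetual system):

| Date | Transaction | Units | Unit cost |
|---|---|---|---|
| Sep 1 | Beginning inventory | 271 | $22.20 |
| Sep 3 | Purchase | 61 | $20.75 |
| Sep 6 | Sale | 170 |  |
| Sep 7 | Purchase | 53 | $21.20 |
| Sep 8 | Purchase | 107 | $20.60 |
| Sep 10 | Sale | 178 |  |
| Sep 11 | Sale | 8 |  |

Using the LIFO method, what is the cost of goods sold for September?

COGS = $7,590.55

Sep 6, 170 sold [LIFO — newest first]: 61 @ $20.75 + 109 @ $22.20 = $3,685.55
Sep 10, 178 sold [LIFO — newest first]: 107 @ $20.60 + 53 @ $21.20 + 18 @ $22.20 = $3,727.40
Sep 11, 8 sold [LIFO — newest first]: 8 @ $22.20 = $177.60
Total COGS = $3,685.55 + $3,727.40 + $177.60 = $7,590.55
Ending inventory: 136 @ $22.20 = $3,019.20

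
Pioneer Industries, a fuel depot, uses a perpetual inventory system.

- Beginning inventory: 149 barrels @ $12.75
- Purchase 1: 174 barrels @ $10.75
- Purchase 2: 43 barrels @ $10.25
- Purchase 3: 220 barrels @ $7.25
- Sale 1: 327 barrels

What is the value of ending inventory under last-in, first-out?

Sale 1 (327) [LIFO — newest first]: 220 @ $7.25 + 43 @ $10.25 + 64 @ $10.75 = $2,723.75
Ending inventory: 149 @ $12.75 + 110 @ $10.75 = $3,082.25
Check: goods available $5,806.00 = COGS $2,723.75 + ending $3,082.25

Ending inventory = $3,082.25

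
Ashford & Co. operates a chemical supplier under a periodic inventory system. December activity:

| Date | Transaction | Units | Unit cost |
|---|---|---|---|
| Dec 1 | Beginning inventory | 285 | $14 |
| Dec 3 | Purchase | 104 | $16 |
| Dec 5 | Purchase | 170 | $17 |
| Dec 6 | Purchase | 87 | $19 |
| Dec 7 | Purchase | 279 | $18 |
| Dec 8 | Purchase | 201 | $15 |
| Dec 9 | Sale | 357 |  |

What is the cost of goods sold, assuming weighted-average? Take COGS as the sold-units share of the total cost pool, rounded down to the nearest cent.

COGS = $5,781.11

Dec 9, sell 357: 357/1126 × $18,234.00 → $5,781.11
Ending inventory (cost pool remaining) = $12,452.89
Check: goods available $18,234.00 = COGS $5,781.11 + ending $12,452.89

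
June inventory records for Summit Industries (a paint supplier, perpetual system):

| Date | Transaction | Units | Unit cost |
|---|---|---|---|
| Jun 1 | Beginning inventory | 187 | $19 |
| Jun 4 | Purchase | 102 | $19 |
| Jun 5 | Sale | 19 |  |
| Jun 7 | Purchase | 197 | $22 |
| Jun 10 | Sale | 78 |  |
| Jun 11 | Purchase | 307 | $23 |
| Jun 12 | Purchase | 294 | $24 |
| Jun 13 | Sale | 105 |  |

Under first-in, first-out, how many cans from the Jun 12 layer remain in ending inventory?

Jun 5, 19 sold [FIFO — oldest first]: 19 @ $19 = $361
Jun 10, 78 sold [FIFO — oldest first]: 78 @ $19 = $1,482
Jun 13, 105 sold [FIFO — oldest first]: 90 @ $19 + 15 @ $19 = $1,995
Total COGS = $361 + $1,482 + $1,995 = $3,838
Ending inventory: 87 @ $19 + 197 @ $22 + 307 @ $23 + 294 @ $24 = $20,104
Check: goods available $23,942 = COGS $3,838 + ending $20,104

294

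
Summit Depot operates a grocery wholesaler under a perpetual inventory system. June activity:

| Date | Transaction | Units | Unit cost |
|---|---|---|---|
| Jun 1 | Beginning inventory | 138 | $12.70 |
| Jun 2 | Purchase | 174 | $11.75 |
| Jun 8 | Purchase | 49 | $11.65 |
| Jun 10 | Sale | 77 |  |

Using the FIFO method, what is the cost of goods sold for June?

Jun 10, 77 sold [FIFO — oldest first]: 77 @ $12.70 = $977.90
Ending inventory: 61 @ $12.70 + 174 @ $11.75 + 49 @ $11.65 = $3,390.05
Check: goods available $4,367.95 = COGS $977.90 + ending $3,390.05

COGS = $977.90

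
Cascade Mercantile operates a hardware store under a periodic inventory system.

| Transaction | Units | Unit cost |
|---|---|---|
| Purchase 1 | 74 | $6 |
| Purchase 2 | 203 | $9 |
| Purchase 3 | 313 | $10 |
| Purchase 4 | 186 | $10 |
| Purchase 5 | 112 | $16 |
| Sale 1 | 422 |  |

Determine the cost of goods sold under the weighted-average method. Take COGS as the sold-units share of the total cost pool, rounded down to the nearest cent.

COGS = $4,302.21

Sale 1, sell 422: 422/888 × $9,053.00 → $4,302.21
Ending inventory (cost pool remaining) = $4,750.79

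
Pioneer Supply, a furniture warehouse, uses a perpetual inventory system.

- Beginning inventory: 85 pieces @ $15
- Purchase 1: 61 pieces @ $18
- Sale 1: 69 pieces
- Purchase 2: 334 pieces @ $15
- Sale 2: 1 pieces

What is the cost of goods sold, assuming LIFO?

COGS = $1,233

Sale 1 (69) [LIFO — newest first]: 61 @ $18 + 8 @ $15 = $1,218
Sale 2 (1) [LIFO — newest first]: 1 @ $15 = $15
Total COGS = $1,218 + $15 = $1,233
Ending inventory: 77 @ $15 + 333 @ $15 = $6,150
Check: goods available $7,383 = COGS $1,233 + ending $6,150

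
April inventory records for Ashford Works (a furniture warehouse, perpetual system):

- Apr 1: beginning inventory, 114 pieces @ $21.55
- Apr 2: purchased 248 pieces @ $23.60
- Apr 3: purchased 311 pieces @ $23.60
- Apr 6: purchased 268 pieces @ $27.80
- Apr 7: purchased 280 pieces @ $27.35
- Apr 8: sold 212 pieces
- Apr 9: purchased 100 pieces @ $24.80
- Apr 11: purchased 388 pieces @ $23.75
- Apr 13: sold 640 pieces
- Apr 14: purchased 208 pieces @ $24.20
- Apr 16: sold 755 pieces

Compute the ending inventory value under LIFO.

Ending inventory = $7,082.30

Apr 8, 212 sold [LIFO — newest first]: 212 @ $27.35 = $5,798.20
Apr 13, 640 sold [LIFO — newest first]: 388 @ $23.75 + 100 @ $24.80 + 68 @ $27.35 + 84 @ $27.80 = $15,890.00
Apr 16, 755 sold [LIFO — newest first]: 208 @ $24.20 + 184 @ $27.80 + 311 @ $23.60 + 52 @ $23.60 = $18,715.60
Total COGS = $5,798.20 + $15,890.00 + $18,715.60 = $40,403.80
Ending inventory: 114 @ $21.55 + 196 @ $23.60 = $7,082.30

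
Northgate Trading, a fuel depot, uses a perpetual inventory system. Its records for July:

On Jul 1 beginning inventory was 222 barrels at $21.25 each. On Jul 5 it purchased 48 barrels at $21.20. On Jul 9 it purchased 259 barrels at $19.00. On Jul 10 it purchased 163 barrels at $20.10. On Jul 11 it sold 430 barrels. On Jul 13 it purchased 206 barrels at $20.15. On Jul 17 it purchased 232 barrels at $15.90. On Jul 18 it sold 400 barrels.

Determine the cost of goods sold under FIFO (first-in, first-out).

COGS = $16,713.10

Jul 11, 430 sold [FIFO — oldest first]: 222 @ $21.25 + 48 @ $21.20 + 160 @ $19.00 = $8,775.10
Jul 18, 400 sold [FIFO — oldest first]: 99 @ $19.00 + 163 @ $20.10 + 138 @ $20.15 = $7,938.00
Total COGS = $8,775.10 + $7,938.00 = $16,713.10
Ending inventory: 68 @ $20.15 + 232 @ $15.90 = $5,059.00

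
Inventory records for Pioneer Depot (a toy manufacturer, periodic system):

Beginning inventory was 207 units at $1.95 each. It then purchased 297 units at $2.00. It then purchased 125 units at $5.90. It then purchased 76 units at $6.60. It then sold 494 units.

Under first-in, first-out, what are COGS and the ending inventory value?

COGS = $977.65; ending inventory = $1,259.10

Sale 1 (494) [FIFO — oldest first]: 207 @ $1.95 + 287 @ $2.00 = $977.65
Ending inventory: 10 @ $2.00 + 125 @ $5.90 + 76 @ $6.60 = $1,259.10
Check: goods available $2,236.75 = COGS $977.65 + ending $1,259.10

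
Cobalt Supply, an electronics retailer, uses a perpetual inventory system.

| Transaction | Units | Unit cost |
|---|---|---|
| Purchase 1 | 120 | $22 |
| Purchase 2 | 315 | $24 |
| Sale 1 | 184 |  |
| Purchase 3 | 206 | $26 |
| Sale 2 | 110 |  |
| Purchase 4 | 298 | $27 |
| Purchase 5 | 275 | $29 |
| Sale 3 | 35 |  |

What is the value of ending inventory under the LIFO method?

Ending inventory = $23,286

Sale 1 (184) [LIFO — newest first]: 184 @ $24 = $4,416
Sale 2 (110) [LIFO — newest first]: 110 @ $26 = $2,860
Sale 3 (35) [LIFO — newest first]: 35 @ $29 = $1,015
Total COGS = $4,416 + $2,860 + $1,015 = $8,291
Ending inventory: 120 @ $22 + 131 @ $24 + 96 @ $26 + 298 @ $27 + 240 @ $29 = $23,286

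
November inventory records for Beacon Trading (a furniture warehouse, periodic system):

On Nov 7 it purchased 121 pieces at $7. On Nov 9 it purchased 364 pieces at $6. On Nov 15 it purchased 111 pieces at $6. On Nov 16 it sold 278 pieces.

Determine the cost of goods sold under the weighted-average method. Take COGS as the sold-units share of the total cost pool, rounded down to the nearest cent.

COGS = $1,724.43

Nov 16, sell 278: 278/596 × $3,697.00 → $1,724.43
Ending inventory (cost pool remaining) = $1,972.57
Check: goods available $3,697.00 = COGS $1,724.43 + ending $1,972.57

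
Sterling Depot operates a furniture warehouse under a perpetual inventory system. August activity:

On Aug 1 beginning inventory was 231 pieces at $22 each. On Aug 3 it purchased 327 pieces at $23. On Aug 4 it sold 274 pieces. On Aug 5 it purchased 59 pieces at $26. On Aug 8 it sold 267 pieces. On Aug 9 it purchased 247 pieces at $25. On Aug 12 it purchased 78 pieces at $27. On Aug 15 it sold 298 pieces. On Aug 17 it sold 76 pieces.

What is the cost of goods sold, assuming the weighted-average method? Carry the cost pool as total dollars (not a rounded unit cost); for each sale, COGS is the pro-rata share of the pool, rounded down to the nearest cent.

After Aug 1: 231 on hand, pool $5,082.00 (≈ $22.0000 each)
After Aug 3: 558 on hand, pool $12,603.00 (≈ $22.5860 each)
Aug 4, sell 274: 274/558 × $12,603.00 → $6,188.56
After Aug 5: 343 on hand, pool $7,948.44 (≈ $23.1733 each)
Aug 8, sell 267: 267/343 × $7,948.44 → $6,187.26
After Aug 9: 323 on hand, pool $7,936.18 (≈ $24.5702 each)
After Aug 12: 401 on hand, pool $10,042.18 (≈ $25.0428 each)
Aug 15, sell 298: 298/401 × $10,042.18 → $7,462.76
Aug 17, sell 76: 76/103 × $2,579.42 → $1,903.26
Total COGS = $6,188.56 + $6,187.26 + $7,462.76 + $1,903.26 = $21,741.84
Ending inventory (cost pool remaining) = $676.16

COGS = $21,741.84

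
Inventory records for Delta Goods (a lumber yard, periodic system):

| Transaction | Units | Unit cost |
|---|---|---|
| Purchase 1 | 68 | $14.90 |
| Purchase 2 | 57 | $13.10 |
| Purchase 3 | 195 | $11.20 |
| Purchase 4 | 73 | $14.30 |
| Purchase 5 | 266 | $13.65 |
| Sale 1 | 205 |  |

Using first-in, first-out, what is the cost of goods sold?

Sale 1 (205) [FIFO — oldest first]: 68 @ $14.90 + 57 @ $13.10 + 80 @ $11.20 = $2,655.90
Ending inventory: 115 @ $11.20 + 73 @ $14.30 + 266 @ $13.65 = $5,962.80

COGS = $2,655.90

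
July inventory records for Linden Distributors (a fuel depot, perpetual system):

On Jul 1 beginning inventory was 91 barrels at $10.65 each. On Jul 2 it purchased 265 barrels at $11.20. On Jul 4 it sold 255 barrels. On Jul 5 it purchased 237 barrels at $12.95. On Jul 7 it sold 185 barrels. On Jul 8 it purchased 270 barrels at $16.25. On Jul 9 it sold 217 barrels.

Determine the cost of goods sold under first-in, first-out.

Jul 4, 255 sold [FIFO — oldest first]: 91 @ $10.65 + 164 @ $11.20 = $2,805.95
Jul 7, 185 sold [FIFO — oldest first]: 101 @ $11.20 + 84 @ $12.95 = $2,219.00
Jul 9, 217 sold [FIFO — oldest first]: 153 @ $12.95 + 64 @ $16.25 = $3,021.35
Total COGS = $2,805.95 + $2,219.00 + $3,021.35 = $8,046.30
Ending inventory: 206 @ $16.25 = $3,347.50

COGS = $8,046.30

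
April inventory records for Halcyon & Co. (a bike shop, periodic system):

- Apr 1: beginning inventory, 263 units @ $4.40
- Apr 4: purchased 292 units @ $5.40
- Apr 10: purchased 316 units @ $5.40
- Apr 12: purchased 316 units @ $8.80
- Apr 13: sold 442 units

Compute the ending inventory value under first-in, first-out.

Ending inventory = $5,097.40

Apr 13, 442 sold [FIFO — oldest first]: 263 @ $4.40 + 179 @ $5.40 = $2,123.80
Ending inventory: 113 @ $5.40 + 316 @ $5.40 + 316 @ $8.80 = $5,097.40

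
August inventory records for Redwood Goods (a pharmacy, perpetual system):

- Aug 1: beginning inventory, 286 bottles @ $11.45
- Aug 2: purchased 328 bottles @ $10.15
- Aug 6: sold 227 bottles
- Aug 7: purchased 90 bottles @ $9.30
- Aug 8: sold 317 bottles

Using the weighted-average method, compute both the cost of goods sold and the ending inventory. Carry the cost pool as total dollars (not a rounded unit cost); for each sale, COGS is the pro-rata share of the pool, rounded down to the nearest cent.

COGS = $5,763.95; ending inventory = $1,676.95

After Aug 1: 286 on hand, pool $3,274.70 (≈ $11.4500 each)
After Aug 2: 614 on hand, pool $6,603.90 (≈ $10.7555 each)
Aug 6, sell 227: 227/614 × $6,603.90 → $2,441.50
After Aug 7: 477 on hand, pool $4,999.40 (≈ $10.4809 each)
Aug 8, sell 317: 317/477 × $4,999.40 → $3,322.45
Total COGS = $2,441.50 + $3,322.45 = $5,763.95
Ending inventory (cost pool remaining) = $1,676.95
Check: goods available $7,440.90 = COGS $5,763.95 + ending $1,676.95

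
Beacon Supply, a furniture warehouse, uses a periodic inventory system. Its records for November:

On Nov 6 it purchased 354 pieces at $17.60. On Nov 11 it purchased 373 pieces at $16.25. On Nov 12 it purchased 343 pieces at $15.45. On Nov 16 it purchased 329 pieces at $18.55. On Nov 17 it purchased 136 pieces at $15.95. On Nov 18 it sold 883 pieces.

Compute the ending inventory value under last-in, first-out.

Ending inventory = $11,072.90

Nov 18, 883 sold [LIFO — newest first]: 136 @ $15.95 + 329 @ $18.55 + 343 @ $15.45 + 75 @ $16.25 = $14,790.25
Ending inventory: 354 @ $17.60 + 298 @ $16.25 = $11,072.90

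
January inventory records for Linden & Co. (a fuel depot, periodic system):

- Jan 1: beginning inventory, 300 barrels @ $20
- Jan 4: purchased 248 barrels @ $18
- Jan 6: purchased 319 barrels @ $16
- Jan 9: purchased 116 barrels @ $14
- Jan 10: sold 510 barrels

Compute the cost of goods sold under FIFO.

Jan 10, 510 sold [FIFO — oldest first]: 300 @ $20 + 210 @ $18 = $9,780
Ending inventory: 38 @ $18 + 319 @ $16 + 116 @ $14 = $7,412

COGS = $9,780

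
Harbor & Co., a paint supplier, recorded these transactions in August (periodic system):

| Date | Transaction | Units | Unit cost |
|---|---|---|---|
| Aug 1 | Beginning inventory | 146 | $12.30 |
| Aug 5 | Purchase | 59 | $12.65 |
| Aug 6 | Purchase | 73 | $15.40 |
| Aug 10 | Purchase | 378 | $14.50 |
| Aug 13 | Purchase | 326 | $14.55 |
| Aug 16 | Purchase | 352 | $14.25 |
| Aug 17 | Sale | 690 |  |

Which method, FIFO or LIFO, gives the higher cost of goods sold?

FIFO COGS: 146 @ $12.30 + 59 @ $12.65 + 73 @ $15.40 + 378 @ $14.50 + 34 @ $14.55 = $9,642.05
LIFO COGS: 352 @ $14.25 + 326 @ $14.55 + 12 @ $14.50 = $9,933.30

LIFO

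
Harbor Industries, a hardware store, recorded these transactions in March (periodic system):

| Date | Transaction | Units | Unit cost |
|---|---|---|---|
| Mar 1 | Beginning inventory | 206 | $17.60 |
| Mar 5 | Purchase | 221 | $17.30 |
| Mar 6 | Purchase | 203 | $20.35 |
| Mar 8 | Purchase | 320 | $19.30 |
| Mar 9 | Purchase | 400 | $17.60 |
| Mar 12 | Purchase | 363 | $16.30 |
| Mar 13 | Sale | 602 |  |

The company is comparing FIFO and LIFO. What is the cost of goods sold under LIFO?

COGS = $10,123.30

FIFO COGS: 206 @ $17.60 + 221 @ $17.30 + 175 @ $20.35 = $11,010.15
LIFO COGS: 363 @ $16.30 + 239 @ $17.60 = $10,123.30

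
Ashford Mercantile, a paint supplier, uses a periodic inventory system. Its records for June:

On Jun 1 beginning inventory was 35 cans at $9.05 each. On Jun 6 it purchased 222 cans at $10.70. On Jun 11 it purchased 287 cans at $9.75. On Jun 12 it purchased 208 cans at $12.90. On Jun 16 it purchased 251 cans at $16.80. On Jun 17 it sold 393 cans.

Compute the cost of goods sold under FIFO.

Jun 17, 393 sold [FIFO — oldest first]: 35 @ $9.05 + 222 @ $10.70 + 136 @ $9.75 = $4,018.15
Ending inventory: 151 @ $9.75 + 208 @ $12.90 + 251 @ $16.80 = $8,372.25

COGS = $4,018.15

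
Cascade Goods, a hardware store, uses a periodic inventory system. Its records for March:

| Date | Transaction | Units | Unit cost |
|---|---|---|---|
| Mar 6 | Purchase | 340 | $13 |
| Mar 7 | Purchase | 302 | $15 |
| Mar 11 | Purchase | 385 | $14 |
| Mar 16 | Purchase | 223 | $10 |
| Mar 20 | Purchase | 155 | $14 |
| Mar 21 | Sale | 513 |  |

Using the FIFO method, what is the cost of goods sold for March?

Mar 21, 513 sold [FIFO — oldest first]: 340 @ $13 + 173 @ $15 = $7,015
Ending inventory: 129 @ $15 + 385 @ $14 + 223 @ $10 + 155 @ $14 = $11,725
Check: goods available $18,740 = COGS $7,015 + ending $11,725

COGS = $7,015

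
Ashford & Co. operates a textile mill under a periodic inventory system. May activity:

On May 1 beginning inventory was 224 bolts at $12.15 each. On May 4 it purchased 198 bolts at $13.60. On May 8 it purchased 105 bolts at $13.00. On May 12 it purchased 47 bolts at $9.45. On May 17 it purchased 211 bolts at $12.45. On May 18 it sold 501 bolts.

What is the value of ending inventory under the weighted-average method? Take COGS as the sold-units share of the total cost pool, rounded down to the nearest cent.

Ending inventory = $3,563.75

May 18, sell 501: 501/785 × $9,850.50 → $6,286.75
Ending inventory (cost pool remaining) = $3,563.75
Check: goods available $9,850.50 = COGS $6,286.75 + ending $3,563.75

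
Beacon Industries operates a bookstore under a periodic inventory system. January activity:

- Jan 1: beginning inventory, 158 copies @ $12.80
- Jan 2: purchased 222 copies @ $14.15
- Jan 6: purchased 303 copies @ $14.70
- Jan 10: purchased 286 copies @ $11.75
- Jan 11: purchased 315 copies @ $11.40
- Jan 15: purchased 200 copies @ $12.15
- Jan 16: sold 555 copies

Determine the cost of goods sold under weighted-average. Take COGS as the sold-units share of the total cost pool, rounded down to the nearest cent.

COGS = $7,105.53

Jan 16, sell 555: 555/1484 × $18,999.30 → $7,105.53
Ending inventory (cost pool remaining) = $11,893.77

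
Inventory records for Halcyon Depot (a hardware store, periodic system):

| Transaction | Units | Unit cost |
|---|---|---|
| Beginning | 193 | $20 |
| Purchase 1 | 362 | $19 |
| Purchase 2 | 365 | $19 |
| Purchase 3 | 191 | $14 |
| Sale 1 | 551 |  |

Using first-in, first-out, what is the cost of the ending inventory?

Sale 1 (551) [FIFO — oldest first]: 193 @ $20 + 358 @ $19 = $10,662
Ending inventory: 4 @ $19 + 365 @ $19 + 191 @ $14 = $9,685

Ending inventory = $9,685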